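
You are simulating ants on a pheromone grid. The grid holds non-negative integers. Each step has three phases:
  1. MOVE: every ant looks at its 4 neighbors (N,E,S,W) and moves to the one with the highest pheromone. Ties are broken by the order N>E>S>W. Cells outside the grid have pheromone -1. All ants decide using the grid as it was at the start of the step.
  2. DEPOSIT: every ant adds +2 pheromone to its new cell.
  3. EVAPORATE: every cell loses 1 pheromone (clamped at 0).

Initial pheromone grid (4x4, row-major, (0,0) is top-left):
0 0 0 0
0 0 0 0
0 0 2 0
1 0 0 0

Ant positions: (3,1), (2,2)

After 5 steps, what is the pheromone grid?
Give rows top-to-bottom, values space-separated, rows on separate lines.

After step 1: ants at (3,0),(1,2)
  0 0 0 0
  0 0 1 0
  0 0 1 0
  2 0 0 0
After step 2: ants at (2,0),(2,2)
  0 0 0 0
  0 0 0 0
  1 0 2 0
  1 0 0 0
After step 3: ants at (3,0),(1,2)
  0 0 0 0
  0 0 1 0
  0 0 1 0
  2 0 0 0
After step 4: ants at (2,0),(2,2)
  0 0 0 0
  0 0 0 0
  1 0 2 0
  1 0 0 0
After step 5: ants at (3,0),(1,2)
  0 0 0 0
  0 0 1 0
  0 0 1 0
  2 0 0 0

0 0 0 0
0 0 1 0
0 0 1 0
2 0 0 0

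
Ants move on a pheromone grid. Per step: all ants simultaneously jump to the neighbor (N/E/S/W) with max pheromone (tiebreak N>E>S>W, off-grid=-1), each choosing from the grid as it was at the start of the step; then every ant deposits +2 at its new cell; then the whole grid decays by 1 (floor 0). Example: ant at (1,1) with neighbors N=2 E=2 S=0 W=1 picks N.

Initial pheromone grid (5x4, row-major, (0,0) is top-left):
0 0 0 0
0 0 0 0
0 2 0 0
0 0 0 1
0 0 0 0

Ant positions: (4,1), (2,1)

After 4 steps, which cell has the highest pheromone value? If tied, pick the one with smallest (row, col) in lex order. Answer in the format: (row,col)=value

Answer: (2,1)=6

Derivation:
Step 1: ant0:(4,1)->N->(3,1) | ant1:(2,1)->N->(1,1)
  grid max=1 at (1,1)
Step 2: ant0:(3,1)->N->(2,1) | ant1:(1,1)->S->(2,1)
  grid max=4 at (2,1)
Step 3: ant0:(2,1)->N->(1,1) | ant1:(2,1)->N->(1,1)
  grid max=3 at (1,1)
Step 4: ant0:(1,1)->S->(2,1) | ant1:(1,1)->S->(2,1)
  grid max=6 at (2,1)
Final grid:
  0 0 0 0
  0 2 0 0
  0 6 0 0
  0 0 0 0
  0 0 0 0
Max pheromone 6 at (2,1)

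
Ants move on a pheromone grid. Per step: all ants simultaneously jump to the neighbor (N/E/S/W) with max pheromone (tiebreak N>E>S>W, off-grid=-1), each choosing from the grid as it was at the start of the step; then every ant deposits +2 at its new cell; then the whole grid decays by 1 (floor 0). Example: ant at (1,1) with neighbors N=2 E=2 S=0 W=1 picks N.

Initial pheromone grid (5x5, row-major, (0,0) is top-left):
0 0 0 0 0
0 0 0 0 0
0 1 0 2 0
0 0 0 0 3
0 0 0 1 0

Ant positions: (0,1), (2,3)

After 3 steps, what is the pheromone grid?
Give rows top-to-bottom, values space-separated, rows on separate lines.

After step 1: ants at (0,2),(1,3)
  0 0 1 0 0
  0 0 0 1 0
  0 0 0 1 0
  0 0 0 0 2
  0 0 0 0 0
After step 2: ants at (0,3),(2,3)
  0 0 0 1 0
  0 0 0 0 0
  0 0 0 2 0
  0 0 0 0 1
  0 0 0 0 0
After step 3: ants at (0,4),(1,3)
  0 0 0 0 1
  0 0 0 1 0
  0 0 0 1 0
  0 0 0 0 0
  0 0 0 0 0

0 0 0 0 1
0 0 0 1 0
0 0 0 1 0
0 0 0 0 0
0 0 0 0 0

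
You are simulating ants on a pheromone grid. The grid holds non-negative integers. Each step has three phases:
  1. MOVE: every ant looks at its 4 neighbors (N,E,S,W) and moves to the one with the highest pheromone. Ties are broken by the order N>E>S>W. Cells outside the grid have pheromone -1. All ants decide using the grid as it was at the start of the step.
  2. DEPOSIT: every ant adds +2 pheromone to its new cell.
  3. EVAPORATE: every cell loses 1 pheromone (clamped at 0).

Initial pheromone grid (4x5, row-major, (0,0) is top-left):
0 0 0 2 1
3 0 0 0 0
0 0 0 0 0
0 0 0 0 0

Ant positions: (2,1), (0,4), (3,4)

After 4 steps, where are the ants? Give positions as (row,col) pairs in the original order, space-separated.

Step 1: ant0:(2,1)->N->(1,1) | ant1:(0,4)->W->(0,3) | ant2:(3,4)->N->(2,4)
  grid max=3 at (0,3)
Step 2: ant0:(1,1)->W->(1,0) | ant1:(0,3)->E->(0,4) | ant2:(2,4)->N->(1,4)
  grid max=3 at (1,0)
Step 3: ant0:(1,0)->N->(0,0) | ant1:(0,4)->W->(0,3) | ant2:(1,4)->N->(0,4)
  grid max=3 at (0,3)
Step 4: ant0:(0,0)->S->(1,0) | ant1:(0,3)->E->(0,4) | ant2:(0,4)->W->(0,3)
  grid max=4 at (0,3)

(1,0) (0,4) (0,3)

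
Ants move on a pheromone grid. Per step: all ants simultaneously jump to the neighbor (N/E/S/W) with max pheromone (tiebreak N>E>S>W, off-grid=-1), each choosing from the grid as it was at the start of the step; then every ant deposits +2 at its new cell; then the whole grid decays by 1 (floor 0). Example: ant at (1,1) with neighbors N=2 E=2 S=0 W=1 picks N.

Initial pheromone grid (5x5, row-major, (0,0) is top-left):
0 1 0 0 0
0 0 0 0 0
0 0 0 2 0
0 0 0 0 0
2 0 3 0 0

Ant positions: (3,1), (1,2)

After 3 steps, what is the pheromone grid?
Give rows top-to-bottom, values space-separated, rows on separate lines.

After step 1: ants at (2,1),(0,2)
  0 0 1 0 0
  0 0 0 0 0
  0 1 0 1 0
  0 0 0 0 0
  1 0 2 0 0
After step 2: ants at (1,1),(0,3)
  0 0 0 1 0
  0 1 0 0 0
  0 0 0 0 0
  0 0 0 0 0
  0 0 1 0 0
After step 3: ants at (0,1),(0,4)
  0 1 0 0 1
  0 0 0 0 0
  0 0 0 0 0
  0 0 0 0 0
  0 0 0 0 0

0 1 0 0 1
0 0 0 0 0
0 0 0 0 0
0 0 0 0 0
0 0 0 0 0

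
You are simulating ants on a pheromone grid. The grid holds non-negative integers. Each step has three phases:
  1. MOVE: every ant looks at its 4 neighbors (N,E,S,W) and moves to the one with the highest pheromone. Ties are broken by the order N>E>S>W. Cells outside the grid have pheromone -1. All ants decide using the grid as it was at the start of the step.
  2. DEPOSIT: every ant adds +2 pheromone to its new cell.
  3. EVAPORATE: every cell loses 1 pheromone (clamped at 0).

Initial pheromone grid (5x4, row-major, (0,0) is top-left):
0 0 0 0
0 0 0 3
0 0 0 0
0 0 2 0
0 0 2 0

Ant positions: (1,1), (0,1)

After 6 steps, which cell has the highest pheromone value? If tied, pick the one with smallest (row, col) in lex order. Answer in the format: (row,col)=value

Step 1: ant0:(1,1)->N->(0,1) | ant1:(0,1)->E->(0,2)
  grid max=2 at (1,3)
Step 2: ant0:(0,1)->E->(0,2) | ant1:(0,2)->W->(0,1)
  grid max=2 at (0,1)
Step 3: ant0:(0,2)->W->(0,1) | ant1:(0,1)->E->(0,2)
  grid max=3 at (0,1)
Step 4: ant0:(0,1)->E->(0,2) | ant1:(0,2)->W->(0,1)
  grid max=4 at (0,1)
Step 5: ant0:(0,2)->W->(0,1) | ant1:(0,1)->E->(0,2)
  grid max=5 at (0,1)
Step 6: ant0:(0,1)->E->(0,2) | ant1:(0,2)->W->(0,1)
  grid max=6 at (0,1)
Final grid:
  0 6 6 0
  0 0 0 0
  0 0 0 0
  0 0 0 0
  0 0 0 0
Max pheromone 6 at (0,1)

Answer: (0,1)=6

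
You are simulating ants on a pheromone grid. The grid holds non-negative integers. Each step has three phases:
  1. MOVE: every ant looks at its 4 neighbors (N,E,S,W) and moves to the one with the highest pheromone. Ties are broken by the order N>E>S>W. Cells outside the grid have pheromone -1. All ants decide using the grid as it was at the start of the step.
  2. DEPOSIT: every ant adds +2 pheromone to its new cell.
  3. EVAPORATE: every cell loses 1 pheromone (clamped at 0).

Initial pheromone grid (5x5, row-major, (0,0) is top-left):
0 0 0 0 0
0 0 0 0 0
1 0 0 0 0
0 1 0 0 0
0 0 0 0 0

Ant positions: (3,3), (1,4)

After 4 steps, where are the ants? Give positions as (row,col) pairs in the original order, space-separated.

Step 1: ant0:(3,3)->N->(2,3) | ant1:(1,4)->N->(0,4)
  grid max=1 at (0,4)
Step 2: ant0:(2,3)->N->(1,3) | ant1:(0,4)->S->(1,4)
  grid max=1 at (1,3)
Step 3: ant0:(1,3)->E->(1,4) | ant1:(1,4)->W->(1,3)
  grid max=2 at (1,3)
Step 4: ant0:(1,4)->W->(1,3) | ant1:(1,3)->E->(1,4)
  grid max=3 at (1,3)

(1,3) (1,4)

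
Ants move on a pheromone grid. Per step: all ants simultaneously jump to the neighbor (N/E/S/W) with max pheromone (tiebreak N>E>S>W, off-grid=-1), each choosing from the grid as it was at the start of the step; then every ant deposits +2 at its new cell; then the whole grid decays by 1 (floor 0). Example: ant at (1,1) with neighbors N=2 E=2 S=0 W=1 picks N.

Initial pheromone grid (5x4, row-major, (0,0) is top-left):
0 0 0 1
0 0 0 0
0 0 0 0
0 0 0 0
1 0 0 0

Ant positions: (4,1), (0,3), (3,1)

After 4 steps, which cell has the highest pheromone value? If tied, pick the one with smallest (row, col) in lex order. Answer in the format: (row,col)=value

Answer: (0,2)=1

Derivation:
Step 1: ant0:(4,1)->W->(4,0) | ant1:(0,3)->S->(1,3) | ant2:(3,1)->N->(2,1)
  grid max=2 at (4,0)
Step 2: ant0:(4,0)->N->(3,0) | ant1:(1,3)->N->(0,3) | ant2:(2,1)->N->(1,1)
  grid max=1 at (0,3)
Step 3: ant0:(3,0)->S->(4,0) | ant1:(0,3)->S->(1,3) | ant2:(1,1)->N->(0,1)
  grid max=2 at (4,0)
Step 4: ant0:(4,0)->N->(3,0) | ant1:(1,3)->N->(0,3) | ant2:(0,1)->E->(0,2)
  grid max=1 at (0,2)
Final grid:
  0 0 1 1
  0 0 0 0
  0 0 0 0
  1 0 0 0
  1 0 0 0
Max pheromone 1 at (0,2)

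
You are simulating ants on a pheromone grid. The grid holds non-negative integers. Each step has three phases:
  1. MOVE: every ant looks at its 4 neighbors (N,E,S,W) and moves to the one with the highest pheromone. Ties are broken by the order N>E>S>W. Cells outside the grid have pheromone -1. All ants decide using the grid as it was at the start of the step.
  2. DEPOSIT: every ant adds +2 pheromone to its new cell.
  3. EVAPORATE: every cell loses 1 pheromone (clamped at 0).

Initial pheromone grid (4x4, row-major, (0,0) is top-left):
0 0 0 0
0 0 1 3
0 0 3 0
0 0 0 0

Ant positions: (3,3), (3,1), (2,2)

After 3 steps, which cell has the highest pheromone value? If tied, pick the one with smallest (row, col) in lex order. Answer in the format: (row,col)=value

Step 1: ant0:(3,3)->N->(2,3) | ant1:(3,1)->N->(2,1) | ant2:(2,2)->N->(1,2)
  grid max=2 at (1,2)
Step 2: ant0:(2,3)->N->(1,3) | ant1:(2,1)->E->(2,2) | ant2:(1,2)->E->(1,3)
  grid max=5 at (1,3)
Step 3: ant0:(1,3)->W->(1,2) | ant1:(2,2)->N->(1,2) | ant2:(1,3)->W->(1,2)
  grid max=6 at (1,2)
Final grid:
  0 0 0 0
  0 0 6 4
  0 0 2 0
  0 0 0 0
Max pheromone 6 at (1,2)

Answer: (1,2)=6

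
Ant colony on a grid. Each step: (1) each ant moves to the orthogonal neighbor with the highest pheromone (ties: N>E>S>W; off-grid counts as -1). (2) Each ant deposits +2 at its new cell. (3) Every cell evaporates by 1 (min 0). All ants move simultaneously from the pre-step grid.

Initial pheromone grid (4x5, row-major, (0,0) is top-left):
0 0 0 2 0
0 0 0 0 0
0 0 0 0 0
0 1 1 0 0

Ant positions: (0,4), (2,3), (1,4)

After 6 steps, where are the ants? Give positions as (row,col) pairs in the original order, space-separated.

Step 1: ant0:(0,4)->W->(0,3) | ant1:(2,3)->N->(1,3) | ant2:(1,4)->N->(0,4)
  grid max=3 at (0,3)
Step 2: ant0:(0,3)->E->(0,4) | ant1:(1,3)->N->(0,3) | ant2:(0,4)->W->(0,3)
  grid max=6 at (0,3)
Step 3: ant0:(0,4)->W->(0,3) | ant1:(0,3)->E->(0,4) | ant2:(0,3)->E->(0,4)
  grid max=7 at (0,3)
Step 4: ant0:(0,3)->E->(0,4) | ant1:(0,4)->W->(0,3) | ant2:(0,4)->W->(0,3)
  grid max=10 at (0,3)
Step 5: ant0:(0,4)->W->(0,3) | ant1:(0,3)->E->(0,4) | ant2:(0,3)->E->(0,4)
  grid max=11 at (0,3)
Step 6: ant0:(0,3)->E->(0,4) | ant1:(0,4)->W->(0,3) | ant2:(0,4)->W->(0,3)
  grid max=14 at (0,3)

(0,4) (0,3) (0,3)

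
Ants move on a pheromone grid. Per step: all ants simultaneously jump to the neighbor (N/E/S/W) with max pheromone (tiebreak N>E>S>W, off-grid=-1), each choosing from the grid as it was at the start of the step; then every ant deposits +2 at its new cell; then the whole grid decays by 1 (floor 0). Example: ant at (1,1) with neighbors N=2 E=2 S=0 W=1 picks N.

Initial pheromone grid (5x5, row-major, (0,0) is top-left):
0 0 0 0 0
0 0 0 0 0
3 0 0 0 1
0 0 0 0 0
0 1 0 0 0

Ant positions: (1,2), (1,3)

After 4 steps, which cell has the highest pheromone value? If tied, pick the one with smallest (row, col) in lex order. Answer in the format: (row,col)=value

Answer: (0,2)=4

Derivation:
Step 1: ant0:(1,2)->N->(0,2) | ant1:(1,3)->N->(0,3)
  grid max=2 at (2,0)
Step 2: ant0:(0,2)->E->(0,3) | ant1:(0,3)->W->(0,2)
  grid max=2 at (0,2)
Step 3: ant0:(0,3)->W->(0,2) | ant1:(0,2)->E->(0,3)
  grid max=3 at (0,2)
Step 4: ant0:(0,2)->E->(0,3) | ant1:(0,3)->W->(0,2)
  grid max=4 at (0,2)
Final grid:
  0 0 4 4 0
  0 0 0 0 0
  0 0 0 0 0
  0 0 0 0 0
  0 0 0 0 0
Max pheromone 4 at (0,2)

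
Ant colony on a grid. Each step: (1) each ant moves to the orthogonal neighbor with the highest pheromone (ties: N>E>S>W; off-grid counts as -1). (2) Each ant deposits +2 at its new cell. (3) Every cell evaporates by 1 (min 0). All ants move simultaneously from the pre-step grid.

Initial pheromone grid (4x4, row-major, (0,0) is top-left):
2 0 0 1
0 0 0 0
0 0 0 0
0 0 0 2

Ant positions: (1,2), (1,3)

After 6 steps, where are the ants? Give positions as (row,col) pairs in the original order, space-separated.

Step 1: ant0:(1,2)->N->(0,2) | ant1:(1,3)->N->(0,3)
  grid max=2 at (0,3)
Step 2: ant0:(0,2)->E->(0,3) | ant1:(0,3)->W->(0,2)
  grid max=3 at (0,3)
Step 3: ant0:(0,3)->W->(0,2) | ant1:(0,2)->E->(0,3)
  grid max=4 at (0,3)
Step 4: ant0:(0,2)->E->(0,3) | ant1:(0,3)->W->(0,2)
  grid max=5 at (0,3)
Step 5: ant0:(0,3)->W->(0,2) | ant1:(0,2)->E->(0,3)
  grid max=6 at (0,3)
Step 6: ant0:(0,2)->E->(0,3) | ant1:(0,3)->W->(0,2)
  grid max=7 at (0,3)

(0,3) (0,2)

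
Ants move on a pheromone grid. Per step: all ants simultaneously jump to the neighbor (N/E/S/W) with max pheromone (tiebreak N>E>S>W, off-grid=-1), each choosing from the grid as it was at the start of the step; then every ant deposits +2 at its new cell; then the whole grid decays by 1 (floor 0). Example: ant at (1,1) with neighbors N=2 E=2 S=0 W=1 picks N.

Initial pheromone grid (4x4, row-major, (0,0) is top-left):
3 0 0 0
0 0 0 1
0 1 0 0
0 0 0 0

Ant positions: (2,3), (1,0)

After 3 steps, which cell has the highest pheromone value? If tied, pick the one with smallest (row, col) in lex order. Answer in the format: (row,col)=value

Step 1: ant0:(2,3)->N->(1,3) | ant1:(1,0)->N->(0,0)
  grid max=4 at (0,0)
Step 2: ant0:(1,3)->N->(0,3) | ant1:(0,0)->E->(0,1)
  grid max=3 at (0,0)
Step 3: ant0:(0,3)->S->(1,3) | ant1:(0,1)->W->(0,0)
  grid max=4 at (0,0)
Final grid:
  4 0 0 0
  0 0 0 2
  0 0 0 0
  0 0 0 0
Max pheromone 4 at (0,0)

Answer: (0,0)=4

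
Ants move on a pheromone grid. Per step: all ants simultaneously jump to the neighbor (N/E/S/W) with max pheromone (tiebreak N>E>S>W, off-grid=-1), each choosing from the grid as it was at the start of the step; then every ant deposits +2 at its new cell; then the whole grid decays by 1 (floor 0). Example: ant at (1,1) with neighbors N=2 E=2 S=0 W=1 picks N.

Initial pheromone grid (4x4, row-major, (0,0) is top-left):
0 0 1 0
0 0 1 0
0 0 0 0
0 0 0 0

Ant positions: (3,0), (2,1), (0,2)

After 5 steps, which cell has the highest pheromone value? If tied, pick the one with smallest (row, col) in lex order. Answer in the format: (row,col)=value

Answer: (1,1)=9

Derivation:
Step 1: ant0:(3,0)->N->(2,0) | ant1:(2,1)->N->(1,1) | ant2:(0,2)->S->(1,2)
  grid max=2 at (1,2)
Step 2: ant0:(2,0)->N->(1,0) | ant1:(1,1)->E->(1,2) | ant2:(1,2)->W->(1,1)
  grid max=3 at (1,2)
Step 3: ant0:(1,0)->E->(1,1) | ant1:(1,2)->W->(1,1) | ant2:(1,1)->E->(1,2)
  grid max=5 at (1,1)
Step 4: ant0:(1,1)->E->(1,2) | ant1:(1,1)->E->(1,2) | ant2:(1,2)->W->(1,1)
  grid max=7 at (1,2)
Step 5: ant0:(1,2)->W->(1,1) | ant1:(1,2)->W->(1,1) | ant2:(1,1)->E->(1,2)
  grid max=9 at (1,1)
Final grid:
  0 0 0 0
  0 9 8 0
  0 0 0 0
  0 0 0 0
Max pheromone 9 at (1,1)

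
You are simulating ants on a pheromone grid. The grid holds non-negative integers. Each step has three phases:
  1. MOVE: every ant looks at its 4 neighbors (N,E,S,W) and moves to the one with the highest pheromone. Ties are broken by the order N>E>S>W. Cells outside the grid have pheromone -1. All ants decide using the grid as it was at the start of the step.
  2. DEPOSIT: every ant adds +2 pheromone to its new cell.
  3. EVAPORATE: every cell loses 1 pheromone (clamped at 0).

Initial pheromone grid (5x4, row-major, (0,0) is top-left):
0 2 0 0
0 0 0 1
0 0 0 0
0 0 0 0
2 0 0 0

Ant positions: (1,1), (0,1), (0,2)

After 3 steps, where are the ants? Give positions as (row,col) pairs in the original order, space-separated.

Step 1: ant0:(1,1)->N->(0,1) | ant1:(0,1)->E->(0,2) | ant2:(0,2)->W->(0,1)
  grid max=5 at (0,1)
Step 2: ant0:(0,1)->E->(0,2) | ant1:(0,2)->W->(0,1) | ant2:(0,1)->E->(0,2)
  grid max=6 at (0,1)
Step 3: ant0:(0,2)->W->(0,1) | ant1:(0,1)->E->(0,2) | ant2:(0,2)->W->(0,1)
  grid max=9 at (0,1)

(0,1) (0,2) (0,1)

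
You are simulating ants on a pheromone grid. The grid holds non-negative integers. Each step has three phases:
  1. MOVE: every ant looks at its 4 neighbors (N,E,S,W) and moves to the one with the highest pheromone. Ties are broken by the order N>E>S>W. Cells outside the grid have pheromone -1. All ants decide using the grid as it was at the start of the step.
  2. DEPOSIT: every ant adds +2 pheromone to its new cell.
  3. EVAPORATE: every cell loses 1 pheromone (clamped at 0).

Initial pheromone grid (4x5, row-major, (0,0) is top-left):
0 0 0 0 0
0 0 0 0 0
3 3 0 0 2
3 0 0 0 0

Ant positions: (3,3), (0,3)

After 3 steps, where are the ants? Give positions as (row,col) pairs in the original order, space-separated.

Step 1: ant0:(3,3)->N->(2,3) | ant1:(0,3)->E->(0,4)
  grid max=2 at (2,0)
Step 2: ant0:(2,3)->E->(2,4) | ant1:(0,4)->S->(1,4)
  grid max=2 at (2,4)
Step 3: ant0:(2,4)->N->(1,4) | ant1:(1,4)->S->(2,4)
  grid max=3 at (2,4)

(1,4) (2,4)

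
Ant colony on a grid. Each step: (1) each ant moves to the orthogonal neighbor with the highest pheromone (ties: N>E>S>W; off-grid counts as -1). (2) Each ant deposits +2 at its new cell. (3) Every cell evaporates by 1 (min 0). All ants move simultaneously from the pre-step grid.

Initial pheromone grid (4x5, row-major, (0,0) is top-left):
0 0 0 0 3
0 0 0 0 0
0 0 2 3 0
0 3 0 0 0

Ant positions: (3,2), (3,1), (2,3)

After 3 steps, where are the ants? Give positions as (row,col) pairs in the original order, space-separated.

Step 1: ant0:(3,2)->W->(3,1) | ant1:(3,1)->N->(2,1) | ant2:(2,3)->W->(2,2)
  grid max=4 at (3,1)
Step 2: ant0:(3,1)->N->(2,1) | ant1:(2,1)->S->(3,1) | ant2:(2,2)->E->(2,3)
  grid max=5 at (3,1)
Step 3: ant0:(2,1)->S->(3,1) | ant1:(3,1)->N->(2,1) | ant2:(2,3)->W->(2,2)
  grid max=6 at (3,1)

(3,1) (2,1) (2,2)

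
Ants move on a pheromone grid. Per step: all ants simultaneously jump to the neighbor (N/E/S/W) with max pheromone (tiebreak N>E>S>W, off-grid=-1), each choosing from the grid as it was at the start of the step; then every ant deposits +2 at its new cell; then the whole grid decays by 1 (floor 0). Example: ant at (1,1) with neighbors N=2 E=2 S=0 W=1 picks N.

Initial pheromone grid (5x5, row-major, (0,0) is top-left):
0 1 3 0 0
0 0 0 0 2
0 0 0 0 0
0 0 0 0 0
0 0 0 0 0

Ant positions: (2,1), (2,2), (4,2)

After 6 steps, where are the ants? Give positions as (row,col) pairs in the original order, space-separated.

Step 1: ant0:(2,1)->N->(1,1) | ant1:(2,2)->N->(1,2) | ant2:(4,2)->N->(3,2)
  grid max=2 at (0,2)
Step 2: ant0:(1,1)->E->(1,2) | ant1:(1,2)->N->(0,2) | ant2:(3,2)->N->(2,2)
  grid max=3 at (0,2)
Step 3: ant0:(1,2)->N->(0,2) | ant1:(0,2)->S->(1,2) | ant2:(2,2)->N->(1,2)
  grid max=5 at (1,2)
Step 4: ant0:(0,2)->S->(1,2) | ant1:(1,2)->N->(0,2) | ant2:(1,2)->N->(0,2)
  grid max=7 at (0,2)
Step 5: ant0:(1,2)->N->(0,2) | ant1:(0,2)->S->(1,2) | ant2:(0,2)->S->(1,2)
  grid max=9 at (1,2)
Step 6: ant0:(0,2)->S->(1,2) | ant1:(1,2)->N->(0,2) | ant2:(1,2)->N->(0,2)
  grid max=11 at (0,2)

(1,2) (0,2) (0,2)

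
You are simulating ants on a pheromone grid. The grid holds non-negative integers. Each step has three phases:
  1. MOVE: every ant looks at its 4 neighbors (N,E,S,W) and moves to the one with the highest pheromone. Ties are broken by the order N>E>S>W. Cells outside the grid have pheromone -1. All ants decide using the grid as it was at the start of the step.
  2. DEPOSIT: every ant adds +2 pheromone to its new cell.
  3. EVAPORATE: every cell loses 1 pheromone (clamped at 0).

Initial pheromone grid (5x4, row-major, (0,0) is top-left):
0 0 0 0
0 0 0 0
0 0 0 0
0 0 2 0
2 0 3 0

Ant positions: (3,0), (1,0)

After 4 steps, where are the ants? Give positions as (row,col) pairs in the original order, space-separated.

Step 1: ant0:(3,0)->S->(4,0) | ant1:(1,0)->N->(0,0)
  grid max=3 at (4,0)
Step 2: ant0:(4,0)->N->(3,0) | ant1:(0,0)->E->(0,1)
  grid max=2 at (4,0)
Step 3: ant0:(3,0)->S->(4,0) | ant1:(0,1)->E->(0,2)
  grid max=3 at (4,0)
Step 4: ant0:(4,0)->N->(3,0) | ant1:(0,2)->E->(0,3)
  grid max=2 at (4,0)

(3,0) (0,3)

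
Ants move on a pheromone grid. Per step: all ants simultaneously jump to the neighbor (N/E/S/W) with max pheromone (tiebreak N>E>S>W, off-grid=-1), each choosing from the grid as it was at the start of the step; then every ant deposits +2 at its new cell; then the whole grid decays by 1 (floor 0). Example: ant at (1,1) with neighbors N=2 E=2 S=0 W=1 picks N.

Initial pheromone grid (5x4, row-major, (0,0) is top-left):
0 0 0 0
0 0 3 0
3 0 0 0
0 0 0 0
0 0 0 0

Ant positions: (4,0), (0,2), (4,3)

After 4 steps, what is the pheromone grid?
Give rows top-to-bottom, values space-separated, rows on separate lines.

After step 1: ants at (3,0),(1,2),(3,3)
  0 0 0 0
  0 0 4 0
  2 0 0 0
  1 0 0 1
  0 0 0 0
After step 2: ants at (2,0),(0,2),(2,3)
  0 0 1 0
  0 0 3 0
  3 0 0 1
  0 0 0 0
  0 0 0 0
After step 3: ants at (1,0),(1,2),(1,3)
  0 0 0 0
  1 0 4 1
  2 0 0 0
  0 0 0 0
  0 0 0 0
After step 4: ants at (2,0),(1,3),(1,2)
  0 0 0 0
  0 0 5 2
  3 0 0 0
  0 0 0 0
  0 0 0 0

0 0 0 0
0 0 5 2
3 0 0 0
0 0 0 0
0 0 0 0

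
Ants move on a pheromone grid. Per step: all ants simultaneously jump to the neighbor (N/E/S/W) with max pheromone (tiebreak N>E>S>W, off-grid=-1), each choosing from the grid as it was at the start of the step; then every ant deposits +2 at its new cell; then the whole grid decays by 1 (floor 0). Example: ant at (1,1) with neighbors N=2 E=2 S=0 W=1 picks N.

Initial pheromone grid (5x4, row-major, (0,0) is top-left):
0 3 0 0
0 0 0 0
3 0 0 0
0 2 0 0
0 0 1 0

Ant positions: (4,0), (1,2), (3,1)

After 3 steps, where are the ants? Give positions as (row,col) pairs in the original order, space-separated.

Step 1: ant0:(4,0)->N->(3,0) | ant1:(1,2)->N->(0,2) | ant2:(3,1)->N->(2,1)
  grid max=2 at (0,1)
Step 2: ant0:(3,0)->N->(2,0) | ant1:(0,2)->W->(0,1) | ant2:(2,1)->W->(2,0)
  grid max=5 at (2,0)
Step 3: ant0:(2,0)->N->(1,0) | ant1:(0,1)->E->(0,2) | ant2:(2,0)->N->(1,0)
  grid max=4 at (2,0)

(1,0) (0,2) (1,0)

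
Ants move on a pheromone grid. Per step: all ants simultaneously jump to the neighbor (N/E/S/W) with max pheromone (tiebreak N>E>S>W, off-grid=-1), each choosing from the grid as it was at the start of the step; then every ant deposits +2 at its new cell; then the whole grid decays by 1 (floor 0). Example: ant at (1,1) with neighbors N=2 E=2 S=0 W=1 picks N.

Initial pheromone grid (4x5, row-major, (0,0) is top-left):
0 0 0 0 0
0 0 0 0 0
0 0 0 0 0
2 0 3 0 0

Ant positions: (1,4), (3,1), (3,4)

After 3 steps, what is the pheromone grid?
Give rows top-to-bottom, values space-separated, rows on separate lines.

After step 1: ants at (0,4),(3,2),(2,4)
  0 0 0 0 1
  0 0 0 0 0
  0 0 0 0 1
  1 0 4 0 0
After step 2: ants at (1,4),(2,2),(1,4)
  0 0 0 0 0
  0 0 0 0 3
  0 0 1 0 0
  0 0 3 0 0
After step 3: ants at (0,4),(3,2),(0,4)
  0 0 0 0 3
  0 0 0 0 2
  0 0 0 0 0
  0 0 4 0 0

0 0 0 0 3
0 0 0 0 2
0 0 0 0 0
0 0 4 0 0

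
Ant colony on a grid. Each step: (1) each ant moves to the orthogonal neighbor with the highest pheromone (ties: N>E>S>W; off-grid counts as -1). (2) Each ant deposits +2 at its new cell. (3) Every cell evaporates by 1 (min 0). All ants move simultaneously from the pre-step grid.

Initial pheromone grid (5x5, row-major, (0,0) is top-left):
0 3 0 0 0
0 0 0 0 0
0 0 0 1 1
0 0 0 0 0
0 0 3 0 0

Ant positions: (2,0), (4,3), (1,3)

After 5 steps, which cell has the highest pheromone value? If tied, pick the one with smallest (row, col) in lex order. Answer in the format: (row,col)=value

Step 1: ant0:(2,0)->N->(1,0) | ant1:(4,3)->W->(4,2) | ant2:(1,3)->S->(2,3)
  grid max=4 at (4,2)
Step 2: ant0:(1,0)->N->(0,0) | ant1:(4,2)->N->(3,2) | ant2:(2,3)->N->(1,3)
  grid max=3 at (4,2)
Step 3: ant0:(0,0)->E->(0,1) | ant1:(3,2)->S->(4,2) | ant2:(1,3)->S->(2,3)
  grid max=4 at (4,2)
Step 4: ant0:(0,1)->E->(0,2) | ant1:(4,2)->N->(3,2) | ant2:(2,3)->N->(1,3)
  grid max=3 at (4,2)
Step 5: ant0:(0,2)->W->(0,1) | ant1:(3,2)->S->(4,2) | ant2:(1,3)->S->(2,3)
  grid max=4 at (4,2)
Final grid:
  0 2 0 0 0
  0 0 0 0 0
  0 0 0 2 0
  0 0 0 0 0
  0 0 4 0 0
Max pheromone 4 at (4,2)

Answer: (4,2)=4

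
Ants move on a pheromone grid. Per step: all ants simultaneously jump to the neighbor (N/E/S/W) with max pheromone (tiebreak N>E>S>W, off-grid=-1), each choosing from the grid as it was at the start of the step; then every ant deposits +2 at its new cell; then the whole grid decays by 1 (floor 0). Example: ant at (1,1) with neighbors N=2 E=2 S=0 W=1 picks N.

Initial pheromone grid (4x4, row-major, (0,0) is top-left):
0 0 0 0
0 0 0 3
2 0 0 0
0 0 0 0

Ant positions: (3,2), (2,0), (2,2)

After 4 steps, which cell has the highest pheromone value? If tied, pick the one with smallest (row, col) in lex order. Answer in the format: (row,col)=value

Step 1: ant0:(3,2)->N->(2,2) | ant1:(2,0)->N->(1,0) | ant2:(2,2)->N->(1,2)
  grid max=2 at (1,3)
Step 2: ant0:(2,2)->N->(1,2) | ant1:(1,0)->S->(2,0) | ant2:(1,2)->E->(1,3)
  grid max=3 at (1,3)
Step 3: ant0:(1,2)->E->(1,3) | ant1:(2,0)->N->(1,0) | ant2:(1,3)->W->(1,2)
  grid max=4 at (1,3)
Step 4: ant0:(1,3)->W->(1,2) | ant1:(1,0)->S->(2,0) | ant2:(1,2)->E->(1,3)
  grid max=5 at (1,3)
Final grid:
  0 0 0 0
  0 0 4 5
  2 0 0 0
  0 0 0 0
Max pheromone 5 at (1,3)

Answer: (1,3)=5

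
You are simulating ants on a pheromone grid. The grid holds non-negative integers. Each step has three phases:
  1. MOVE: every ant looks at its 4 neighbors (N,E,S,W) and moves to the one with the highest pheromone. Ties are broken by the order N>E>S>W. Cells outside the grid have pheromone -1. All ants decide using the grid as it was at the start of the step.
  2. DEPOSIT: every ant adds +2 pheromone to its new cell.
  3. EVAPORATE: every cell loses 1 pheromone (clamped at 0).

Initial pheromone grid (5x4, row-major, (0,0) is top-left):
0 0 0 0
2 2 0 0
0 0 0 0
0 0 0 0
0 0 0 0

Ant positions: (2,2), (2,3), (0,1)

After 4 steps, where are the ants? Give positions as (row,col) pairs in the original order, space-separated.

Step 1: ant0:(2,2)->N->(1,2) | ant1:(2,3)->N->(1,3) | ant2:(0,1)->S->(1,1)
  grid max=3 at (1,1)
Step 2: ant0:(1,2)->W->(1,1) | ant1:(1,3)->W->(1,2) | ant2:(1,1)->E->(1,2)
  grid max=4 at (1,1)
Step 3: ant0:(1,1)->E->(1,2) | ant1:(1,2)->W->(1,1) | ant2:(1,2)->W->(1,1)
  grid max=7 at (1,1)
Step 4: ant0:(1,2)->W->(1,1) | ant1:(1,1)->E->(1,2) | ant2:(1,1)->E->(1,2)
  grid max=8 at (1,1)

(1,1) (1,2) (1,2)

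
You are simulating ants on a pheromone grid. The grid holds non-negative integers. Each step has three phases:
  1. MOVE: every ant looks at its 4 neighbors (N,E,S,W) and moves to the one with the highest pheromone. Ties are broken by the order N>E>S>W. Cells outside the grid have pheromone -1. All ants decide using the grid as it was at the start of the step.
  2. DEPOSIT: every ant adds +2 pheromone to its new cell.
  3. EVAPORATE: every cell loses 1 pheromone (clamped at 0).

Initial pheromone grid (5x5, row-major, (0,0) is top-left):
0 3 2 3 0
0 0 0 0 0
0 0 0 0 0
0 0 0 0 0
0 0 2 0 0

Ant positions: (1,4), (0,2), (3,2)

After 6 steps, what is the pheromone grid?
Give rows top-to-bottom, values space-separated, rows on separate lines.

After step 1: ants at (0,4),(0,3),(4,2)
  0 2 1 4 1
  0 0 0 0 0
  0 0 0 0 0
  0 0 0 0 0
  0 0 3 0 0
After step 2: ants at (0,3),(0,4),(3,2)
  0 1 0 5 2
  0 0 0 0 0
  0 0 0 0 0
  0 0 1 0 0
  0 0 2 0 0
After step 3: ants at (0,4),(0,3),(4,2)
  0 0 0 6 3
  0 0 0 0 0
  0 0 0 0 0
  0 0 0 0 0
  0 0 3 0 0
After step 4: ants at (0,3),(0,4),(3,2)
  0 0 0 7 4
  0 0 0 0 0
  0 0 0 0 0
  0 0 1 0 0
  0 0 2 0 0
After step 5: ants at (0,4),(0,3),(4,2)
  0 0 0 8 5
  0 0 0 0 0
  0 0 0 0 0
  0 0 0 0 0
  0 0 3 0 0
After step 6: ants at (0,3),(0,4),(3,2)
  0 0 0 9 6
  0 0 0 0 0
  0 0 0 0 0
  0 0 1 0 0
  0 0 2 0 0

0 0 0 9 6
0 0 0 0 0
0 0 0 0 0
0 0 1 0 0
0 0 2 0 0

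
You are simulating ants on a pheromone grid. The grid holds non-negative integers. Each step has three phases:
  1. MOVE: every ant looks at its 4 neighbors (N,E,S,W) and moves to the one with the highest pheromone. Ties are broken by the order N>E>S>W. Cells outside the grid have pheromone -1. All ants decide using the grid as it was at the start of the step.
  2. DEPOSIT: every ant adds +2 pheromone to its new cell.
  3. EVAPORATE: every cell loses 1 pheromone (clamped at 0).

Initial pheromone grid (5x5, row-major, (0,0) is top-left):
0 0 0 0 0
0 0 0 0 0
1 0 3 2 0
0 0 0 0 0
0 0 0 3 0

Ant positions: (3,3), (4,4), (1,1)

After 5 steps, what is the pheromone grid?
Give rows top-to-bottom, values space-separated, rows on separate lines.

After step 1: ants at (4,3),(4,3),(0,1)
  0 1 0 0 0
  0 0 0 0 0
  0 0 2 1 0
  0 0 0 0 0
  0 0 0 6 0
After step 2: ants at (3,3),(3,3),(0,2)
  0 0 1 0 0
  0 0 0 0 0
  0 0 1 0 0
  0 0 0 3 0
  0 0 0 5 0
After step 3: ants at (4,3),(4,3),(0,3)
  0 0 0 1 0
  0 0 0 0 0
  0 0 0 0 0
  0 0 0 2 0
  0 0 0 8 0
After step 4: ants at (3,3),(3,3),(0,4)
  0 0 0 0 1
  0 0 0 0 0
  0 0 0 0 0
  0 0 0 5 0
  0 0 0 7 0
After step 5: ants at (4,3),(4,3),(1,4)
  0 0 0 0 0
  0 0 0 0 1
  0 0 0 0 0
  0 0 0 4 0
  0 0 0 10 0

0 0 0 0 0
0 0 0 0 1
0 0 0 0 0
0 0 0 4 0
0 0 0 10 0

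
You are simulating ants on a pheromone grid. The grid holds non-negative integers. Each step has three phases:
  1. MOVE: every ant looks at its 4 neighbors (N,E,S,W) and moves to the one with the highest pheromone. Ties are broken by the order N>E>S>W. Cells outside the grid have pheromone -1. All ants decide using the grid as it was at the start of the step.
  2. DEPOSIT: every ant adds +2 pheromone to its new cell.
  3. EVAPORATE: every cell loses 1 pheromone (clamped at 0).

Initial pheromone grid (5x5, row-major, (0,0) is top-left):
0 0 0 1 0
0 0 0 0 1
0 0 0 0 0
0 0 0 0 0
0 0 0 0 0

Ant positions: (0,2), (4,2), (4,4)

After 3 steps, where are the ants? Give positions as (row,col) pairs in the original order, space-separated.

Step 1: ant0:(0,2)->E->(0,3) | ant1:(4,2)->N->(3,2) | ant2:(4,4)->N->(3,4)
  grid max=2 at (0,3)
Step 2: ant0:(0,3)->E->(0,4) | ant1:(3,2)->N->(2,2) | ant2:(3,4)->N->(2,4)
  grid max=1 at (0,3)
Step 3: ant0:(0,4)->W->(0,3) | ant1:(2,2)->N->(1,2) | ant2:(2,4)->N->(1,4)
  grid max=2 at (0,3)

(0,3) (1,2) (1,4)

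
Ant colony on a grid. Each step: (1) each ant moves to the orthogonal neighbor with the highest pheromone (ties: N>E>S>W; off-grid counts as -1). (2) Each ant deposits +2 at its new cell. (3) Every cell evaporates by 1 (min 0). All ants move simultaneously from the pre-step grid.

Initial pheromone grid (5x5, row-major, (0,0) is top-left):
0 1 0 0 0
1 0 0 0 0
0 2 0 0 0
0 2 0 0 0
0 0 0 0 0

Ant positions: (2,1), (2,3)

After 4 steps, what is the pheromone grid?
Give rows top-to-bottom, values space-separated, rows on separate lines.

After step 1: ants at (3,1),(1,3)
  0 0 0 0 0
  0 0 0 1 0
  0 1 0 0 0
  0 3 0 0 0
  0 0 0 0 0
After step 2: ants at (2,1),(0,3)
  0 0 0 1 0
  0 0 0 0 0
  0 2 0 0 0
  0 2 0 0 0
  0 0 0 0 0
After step 3: ants at (3,1),(0,4)
  0 0 0 0 1
  0 0 0 0 0
  0 1 0 0 0
  0 3 0 0 0
  0 0 0 0 0
After step 4: ants at (2,1),(1,4)
  0 0 0 0 0
  0 0 0 0 1
  0 2 0 0 0
  0 2 0 0 0
  0 0 0 0 0

0 0 0 0 0
0 0 0 0 1
0 2 0 0 0
0 2 0 0 0
0 0 0 0 0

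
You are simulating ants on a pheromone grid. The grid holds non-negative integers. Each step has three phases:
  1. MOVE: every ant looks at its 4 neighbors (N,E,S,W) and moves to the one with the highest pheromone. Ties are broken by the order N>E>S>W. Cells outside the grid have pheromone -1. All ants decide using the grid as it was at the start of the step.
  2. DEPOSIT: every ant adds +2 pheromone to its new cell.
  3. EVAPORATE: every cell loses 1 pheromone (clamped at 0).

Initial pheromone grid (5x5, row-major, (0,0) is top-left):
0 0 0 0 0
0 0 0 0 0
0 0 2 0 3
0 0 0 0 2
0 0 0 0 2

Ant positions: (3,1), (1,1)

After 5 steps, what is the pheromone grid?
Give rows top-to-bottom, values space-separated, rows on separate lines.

After step 1: ants at (2,1),(0,1)
  0 1 0 0 0
  0 0 0 0 0
  0 1 1 0 2
  0 0 0 0 1
  0 0 0 0 1
After step 2: ants at (2,2),(0,2)
  0 0 1 0 0
  0 0 0 0 0
  0 0 2 0 1
  0 0 0 0 0
  0 0 0 0 0
After step 3: ants at (1,2),(0,3)
  0 0 0 1 0
  0 0 1 0 0
  0 0 1 0 0
  0 0 0 0 0
  0 0 0 0 0
After step 4: ants at (2,2),(0,4)
  0 0 0 0 1
  0 0 0 0 0
  0 0 2 0 0
  0 0 0 0 0
  0 0 0 0 0
After step 5: ants at (1,2),(1,4)
  0 0 0 0 0
  0 0 1 0 1
  0 0 1 0 0
  0 0 0 0 0
  0 0 0 0 0

0 0 0 0 0
0 0 1 0 1
0 0 1 0 0
0 0 0 0 0
0 0 0 0 0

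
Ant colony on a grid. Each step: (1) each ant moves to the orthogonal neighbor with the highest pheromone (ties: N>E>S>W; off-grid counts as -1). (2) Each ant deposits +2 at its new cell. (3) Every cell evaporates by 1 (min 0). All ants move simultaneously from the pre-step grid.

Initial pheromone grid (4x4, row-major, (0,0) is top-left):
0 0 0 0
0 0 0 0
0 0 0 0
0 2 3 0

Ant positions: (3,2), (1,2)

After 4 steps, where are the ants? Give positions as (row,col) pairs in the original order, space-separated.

Step 1: ant0:(3,2)->W->(3,1) | ant1:(1,2)->N->(0,2)
  grid max=3 at (3,1)
Step 2: ant0:(3,1)->E->(3,2) | ant1:(0,2)->E->(0,3)
  grid max=3 at (3,2)
Step 3: ant0:(3,2)->W->(3,1) | ant1:(0,3)->S->(1,3)
  grid max=3 at (3,1)
Step 4: ant0:(3,1)->E->(3,2) | ant1:(1,3)->N->(0,3)
  grid max=3 at (3,2)

(3,2) (0,3)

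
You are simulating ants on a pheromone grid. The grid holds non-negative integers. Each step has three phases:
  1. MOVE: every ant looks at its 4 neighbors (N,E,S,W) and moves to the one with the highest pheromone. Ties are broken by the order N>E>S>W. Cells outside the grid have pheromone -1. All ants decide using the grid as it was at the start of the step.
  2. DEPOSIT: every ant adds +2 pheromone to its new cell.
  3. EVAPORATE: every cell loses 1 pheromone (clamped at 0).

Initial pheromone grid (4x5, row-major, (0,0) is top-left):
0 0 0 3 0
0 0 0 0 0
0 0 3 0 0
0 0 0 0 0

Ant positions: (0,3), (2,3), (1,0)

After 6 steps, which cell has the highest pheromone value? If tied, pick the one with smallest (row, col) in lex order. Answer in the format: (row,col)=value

Step 1: ant0:(0,3)->E->(0,4) | ant1:(2,3)->W->(2,2) | ant2:(1,0)->N->(0,0)
  grid max=4 at (2,2)
Step 2: ant0:(0,4)->W->(0,3) | ant1:(2,2)->N->(1,2) | ant2:(0,0)->E->(0,1)
  grid max=3 at (0,3)
Step 3: ant0:(0,3)->E->(0,4) | ant1:(1,2)->S->(2,2) | ant2:(0,1)->E->(0,2)
  grid max=4 at (2,2)
Step 4: ant0:(0,4)->W->(0,3) | ant1:(2,2)->N->(1,2) | ant2:(0,2)->E->(0,3)
  grid max=5 at (0,3)
Step 5: ant0:(0,3)->E->(0,4) | ant1:(1,2)->S->(2,2) | ant2:(0,3)->E->(0,4)
  grid max=4 at (0,3)
Step 6: ant0:(0,4)->W->(0,3) | ant1:(2,2)->N->(1,2) | ant2:(0,4)->W->(0,3)
  grid max=7 at (0,3)
Final grid:
  0 0 0 7 2
  0 0 1 0 0
  0 0 3 0 0
  0 0 0 0 0
Max pheromone 7 at (0,3)

Answer: (0,3)=7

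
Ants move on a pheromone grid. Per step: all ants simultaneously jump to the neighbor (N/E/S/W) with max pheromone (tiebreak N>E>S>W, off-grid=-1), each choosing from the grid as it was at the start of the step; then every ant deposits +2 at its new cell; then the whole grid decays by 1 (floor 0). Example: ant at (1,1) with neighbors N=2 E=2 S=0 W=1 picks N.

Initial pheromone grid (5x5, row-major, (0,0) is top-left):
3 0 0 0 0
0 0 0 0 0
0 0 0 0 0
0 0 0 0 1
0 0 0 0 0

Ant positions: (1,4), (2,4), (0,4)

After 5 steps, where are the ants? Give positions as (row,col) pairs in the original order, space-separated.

Step 1: ant0:(1,4)->N->(0,4) | ant1:(2,4)->S->(3,4) | ant2:(0,4)->S->(1,4)
  grid max=2 at (0,0)
Step 2: ant0:(0,4)->S->(1,4) | ant1:(3,4)->N->(2,4) | ant2:(1,4)->N->(0,4)
  grid max=2 at (0,4)
Step 3: ant0:(1,4)->N->(0,4) | ant1:(2,4)->N->(1,4) | ant2:(0,4)->S->(1,4)
  grid max=5 at (1,4)
Step 4: ant0:(0,4)->S->(1,4) | ant1:(1,4)->N->(0,4) | ant2:(1,4)->N->(0,4)
  grid max=6 at (0,4)
Step 5: ant0:(1,4)->N->(0,4) | ant1:(0,4)->S->(1,4) | ant2:(0,4)->S->(1,4)
  grid max=9 at (1,4)

(0,4) (1,4) (1,4)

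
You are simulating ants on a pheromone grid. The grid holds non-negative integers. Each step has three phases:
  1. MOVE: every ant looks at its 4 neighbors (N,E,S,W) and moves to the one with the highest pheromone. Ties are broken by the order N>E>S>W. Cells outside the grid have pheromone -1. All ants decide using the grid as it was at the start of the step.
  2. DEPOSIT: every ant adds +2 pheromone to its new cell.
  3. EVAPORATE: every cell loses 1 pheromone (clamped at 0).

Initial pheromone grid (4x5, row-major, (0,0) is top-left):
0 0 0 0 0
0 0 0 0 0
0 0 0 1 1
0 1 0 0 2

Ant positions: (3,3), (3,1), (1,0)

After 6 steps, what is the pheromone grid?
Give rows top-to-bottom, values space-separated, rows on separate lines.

After step 1: ants at (3,4),(2,1),(0,0)
  1 0 0 0 0
  0 0 0 0 0
  0 1 0 0 0
  0 0 0 0 3
After step 2: ants at (2,4),(1,1),(0,1)
  0 1 0 0 0
  0 1 0 0 0
  0 0 0 0 1
  0 0 0 0 2
After step 3: ants at (3,4),(0,1),(1,1)
  0 2 0 0 0
  0 2 0 0 0
  0 0 0 0 0
  0 0 0 0 3
After step 4: ants at (2,4),(1,1),(0,1)
  0 3 0 0 0
  0 3 0 0 0
  0 0 0 0 1
  0 0 0 0 2
After step 5: ants at (3,4),(0,1),(1,1)
  0 4 0 0 0
  0 4 0 0 0
  0 0 0 0 0
  0 0 0 0 3
After step 6: ants at (2,4),(1,1),(0,1)
  0 5 0 0 0
  0 5 0 0 0
  0 0 0 0 1
  0 0 0 0 2

0 5 0 0 0
0 5 0 0 0
0 0 0 0 1
0 0 0 0 2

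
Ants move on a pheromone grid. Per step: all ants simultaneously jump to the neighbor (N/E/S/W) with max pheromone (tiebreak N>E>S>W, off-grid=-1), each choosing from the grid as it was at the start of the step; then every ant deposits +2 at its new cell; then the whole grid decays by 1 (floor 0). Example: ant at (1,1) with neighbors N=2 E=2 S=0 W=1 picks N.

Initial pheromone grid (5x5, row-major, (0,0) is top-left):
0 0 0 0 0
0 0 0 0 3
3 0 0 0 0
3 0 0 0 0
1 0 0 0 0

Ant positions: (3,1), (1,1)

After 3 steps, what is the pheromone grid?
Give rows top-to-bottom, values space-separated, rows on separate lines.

After step 1: ants at (3,0),(0,1)
  0 1 0 0 0
  0 0 0 0 2
  2 0 0 0 0
  4 0 0 0 0
  0 0 0 0 0
After step 2: ants at (2,0),(0,2)
  0 0 1 0 0
  0 0 0 0 1
  3 0 0 0 0
  3 0 0 0 0
  0 0 0 0 0
After step 3: ants at (3,0),(0,3)
  0 0 0 1 0
  0 0 0 0 0
  2 0 0 0 0
  4 0 0 0 0
  0 0 0 0 0

0 0 0 1 0
0 0 0 0 0
2 0 0 0 0
4 0 0 0 0
0 0 0 0 0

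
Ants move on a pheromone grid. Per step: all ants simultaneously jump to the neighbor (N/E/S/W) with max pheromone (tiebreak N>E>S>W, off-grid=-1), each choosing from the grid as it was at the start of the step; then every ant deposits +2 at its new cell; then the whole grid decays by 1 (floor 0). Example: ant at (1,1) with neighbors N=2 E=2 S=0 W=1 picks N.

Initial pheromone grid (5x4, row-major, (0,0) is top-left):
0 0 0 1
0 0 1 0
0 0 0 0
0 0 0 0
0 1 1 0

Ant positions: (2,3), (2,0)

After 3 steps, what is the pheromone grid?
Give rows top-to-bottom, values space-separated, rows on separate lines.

After step 1: ants at (1,3),(1,0)
  0 0 0 0
  1 0 0 1
  0 0 0 0
  0 0 0 0
  0 0 0 0
After step 2: ants at (0,3),(0,0)
  1 0 0 1
  0 0 0 0
  0 0 0 0
  0 0 0 0
  0 0 0 0
After step 3: ants at (1,3),(0,1)
  0 1 0 0
  0 0 0 1
  0 0 0 0
  0 0 0 0
  0 0 0 0

0 1 0 0
0 0 0 1
0 0 0 0
0 0 0 0
0 0 0 0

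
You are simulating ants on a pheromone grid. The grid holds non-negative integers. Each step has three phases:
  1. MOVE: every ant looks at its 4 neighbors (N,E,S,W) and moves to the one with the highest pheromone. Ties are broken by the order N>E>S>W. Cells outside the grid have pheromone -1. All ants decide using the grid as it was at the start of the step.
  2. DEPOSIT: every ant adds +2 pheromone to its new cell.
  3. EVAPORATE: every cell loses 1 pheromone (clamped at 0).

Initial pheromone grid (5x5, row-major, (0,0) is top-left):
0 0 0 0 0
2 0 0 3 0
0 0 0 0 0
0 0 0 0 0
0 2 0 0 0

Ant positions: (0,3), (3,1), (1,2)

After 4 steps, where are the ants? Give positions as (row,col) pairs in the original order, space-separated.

Step 1: ant0:(0,3)->S->(1,3) | ant1:(3,1)->S->(4,1) | ant2:(1,2)->E->(1,3)
  grid max=6 at (1,3)
Step 2: ant0:(1,3)->N->(0,3) | ant1:(4,1)->N->(3,1) | ant2:(1,3)->N->(0,3)
  grid max=5 at (1,3)
Step 3: ant0:(0,3)->S->(1,3) | ant1:(3,1)->S->(4,1) | ant2:(0,3)->S->(1,3)
  grid max=8 at (1,3)
Step 4: ant0:(1,3)->N->(0,3) | ant1:(4,1)->N->(3,1) | ant2:(1,3)->N->(0,3)
  grid max=7 at (1,3)

(0,3) (3,1) (0,3)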